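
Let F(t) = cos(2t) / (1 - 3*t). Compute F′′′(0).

126

Multiply the numerator's expansion by the denominator's geometric series.
The coefficient of t^3 in the expansion is 21, so F′′′(0) = 3! * (21) = 126.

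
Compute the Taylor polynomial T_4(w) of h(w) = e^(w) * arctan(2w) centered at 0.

-7*w^4/3 - 5*w^3/3 + 2*w^2 + 2*w

Take the Cauchy product of the two expansions.
[w^0] = 0;  [w^1] = 2;  [w^2] = 2;  [w^3] = -5/3;  [w^4] = -7/3.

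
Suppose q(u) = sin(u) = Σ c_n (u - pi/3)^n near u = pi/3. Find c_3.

Compute the successive derivatives at the expansion point and divide by k!.
q(pi/3) = sqrt(3)/2
q′(pi/3) = 1/2
q′′(pi/3) = -sqrt(3)/2
q′′′(pi/3) = -1/2
So c_3 = q′′′(pi/3)/3! = -1/12.

-1/12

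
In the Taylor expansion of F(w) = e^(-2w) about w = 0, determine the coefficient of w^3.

F(0) = 1
F′(0) = -2
F′′(0) = 4
F′′′(0) = -8
Then c_k = F^(k)(0)/k! gives each Taylor coefficient.

-4/3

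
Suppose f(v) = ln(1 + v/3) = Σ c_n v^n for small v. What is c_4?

f(0) = 0
f′(0) = 1/3
f′′(0) = -1/9
f′′′(0) = 2/27
f^(4)(0) = -2/27
So c_4 = f^(4)(0)/4! = -1/324.

-1/324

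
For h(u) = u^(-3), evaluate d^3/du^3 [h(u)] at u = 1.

Differentiate repeatedly and evaluate at the center.
From the series, [(u - 1)^3] h = -10; multiply by 3! = 6 to get -60.

-60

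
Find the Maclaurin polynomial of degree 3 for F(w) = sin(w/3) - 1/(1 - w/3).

-7*w^3/162 - w^2/9 - 1

Add the two expansions coefficient-wise.
F(0) = -1
F′(0) = 0
F′′(0) = -2/9
F′′′(0) = -7/27
Then c_k = F^(k)(0)/k! gives each Taylor coefficient.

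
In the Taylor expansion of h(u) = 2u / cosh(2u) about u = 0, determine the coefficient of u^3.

-4

Divide the numerator series by the denominator series (power-series long division).
h(0) = 0
h′(0) = 2
h′′(0) = 0
h′′′(0) = -24
So c_3 = h′′′(0)/3! = -4.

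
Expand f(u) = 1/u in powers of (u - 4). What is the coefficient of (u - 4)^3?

-1/256

Apply the Taylor formula c_k = f^(k)(a)/k!.
f(4) = 1/4
f′(4) = -1/16
f′′(4) = 1/32
f′′′(4) = -3/128
Then c_k = f^(k)(4)/k! gives each Taylor coefficient.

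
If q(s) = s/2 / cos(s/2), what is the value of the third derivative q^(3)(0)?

3/8

Invert the denominator's series and multiply.
From the series, [s^3] q = 1/16; multiply by 3! = 6 to get 3/8.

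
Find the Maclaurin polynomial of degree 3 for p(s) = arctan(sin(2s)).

-4*s^3 + 2*s

Compose series: expand the inner function first, then feed it into the outer expansion.
p(0) = 0
p′(0) = 2
p′′(0) = 0
p′′′(0) = -24
Then c_k = p^(k)(0)/k! gives each Taylor coefficient.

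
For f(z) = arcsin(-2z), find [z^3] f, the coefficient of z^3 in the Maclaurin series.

Use the known series and substitute for the argument.
f(0) = 0
f′(0) = -2
f′′(0) = 0
f′′′(0) = -8
Dividing each by k! gives the coefficients c_0, ..., c_3.

-4/3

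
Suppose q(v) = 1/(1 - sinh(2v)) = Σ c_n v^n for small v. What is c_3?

Compose series: expand the inner function first, then feed it into the outer expansion.
q(0) = 1
q′(0) = 2
q′′(0) = 8
q′′′(0) = 56
So c_3 = q′′′(0)/3! = 28/3.

28/3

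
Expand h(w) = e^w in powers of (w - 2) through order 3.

(w - 2)^3*e^(2)/6 + (w - 2)^2*e^(2)/2 + (w - 2)*e^(2) + e^(2)

h(2) = e^(2)
h′(2) = e^(2)
h′′(2) = e^(2)
h′′′(2) = e^(2)
The Taylor polynomial is Σ h^(k)(2)/k! · (w - 2)^k.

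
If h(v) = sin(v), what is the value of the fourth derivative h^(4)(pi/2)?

1

Compute the successive derivatives at the expansion point and divide by k!.
The coefficient of (v - pi/2)^4 in the expansion is 1/24, so h^(4)(pi/2) = 4! * (1/24) = 1.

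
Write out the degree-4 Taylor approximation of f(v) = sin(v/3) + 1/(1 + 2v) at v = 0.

Combine the two series term by term.
[v^0] = 1;  [v^1] = -5/3;  [v^2] = 4;  [v^3] = -1297/162;  [v^4] = 16.

16*v^4 - 1297*v^3/162 + 4*v^2 - 5*v/3 + 1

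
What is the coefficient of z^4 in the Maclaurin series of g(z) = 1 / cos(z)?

Divide the numerator series by the denominator series (power-series long division).
[z^0] = 1;  [z^1] = 0;  [z^2] = 1/2;  [z^3] = 0;  [z^4] = 5/24.
So c_4 = g^(4)(0)/4! = 5/24.

5/24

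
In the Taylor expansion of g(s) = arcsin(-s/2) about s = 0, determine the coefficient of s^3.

Compute the successive derivatives at the expansion point and divide by k!.
g(0) = 0
g′(0) = -1/2
g′′(0) = 0
g′′′(0) = -1/8
So c_3 = g′′′(0)/3! = -1/48.

-1/48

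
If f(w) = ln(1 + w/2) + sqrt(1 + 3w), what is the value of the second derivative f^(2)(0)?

Expand each term separately and add.
The coefficient of w^2 in the expansion is -5/4, so f′′(0) = 2! * (-5/4) = -5/2.

-5/2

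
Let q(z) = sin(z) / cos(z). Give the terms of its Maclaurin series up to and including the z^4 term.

z^3/3 + z

Invert the denominator's series and multiply.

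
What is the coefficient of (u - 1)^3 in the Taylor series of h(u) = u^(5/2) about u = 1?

[(u - 1)^0] = 1;  [(u - 1)^1] = 5/2;  [(u - 1)^2] = 15/8;  [(u - 1)^3] = 5/16.

5/16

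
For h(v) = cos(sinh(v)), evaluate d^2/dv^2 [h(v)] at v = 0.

Let u equal the inner series; expand the outer function in u and truncate.
The coefficient of v^2 in the expansion is -1/2, so h′′(0) = 2! * (-1/2) = -1.

-1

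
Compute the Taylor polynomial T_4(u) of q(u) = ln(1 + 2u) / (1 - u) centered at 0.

Expand 1/(denominator) as a geometric series and multiply by the numerator's series.

-4*u^4/3 + 8*u^3/3 + 2*u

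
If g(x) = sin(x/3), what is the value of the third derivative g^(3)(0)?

The coefficient of x^3 in the expansion is -1/162, so g′′′(0) = 3! * (-1/162) = -1/27.

-1/27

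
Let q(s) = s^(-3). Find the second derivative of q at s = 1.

Compute the successive derivatives at the expansion point and divide by k!.
From the series, [(s - 1)^2] q = 6; multiply by 2! = 2 to get 12.

12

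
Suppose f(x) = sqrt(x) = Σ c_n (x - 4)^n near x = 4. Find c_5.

7/131072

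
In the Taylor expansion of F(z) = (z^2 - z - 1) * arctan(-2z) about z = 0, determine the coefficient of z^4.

-8/3

Distribute the polynomial across the series and collect like powers.
F(0) = 0
F′(0) = 2
F′′(0) = 4
F′′′(0) = -28
F^(4)(0) = -64
Then c_k = F^(k)(0)/k! gives each Taylor coefficient.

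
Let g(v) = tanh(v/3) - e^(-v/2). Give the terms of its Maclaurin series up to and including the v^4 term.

Expand each term separately and add.
[v^0] = -1;  [v^1] = 5/6;  [v^2] = -1/8;  [v^3] = 11/1296;  [v^4] = -1/384.

-v^4/384 + 11*v^3/1296 - v^2/8 + 5*v/6 - 1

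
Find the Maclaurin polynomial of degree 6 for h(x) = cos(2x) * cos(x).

-73*x^6/144 + 41*x^4/24 - 5*x^2/2 + 1

Expand each factor separately, then convolve coefficients.
h(0) = 1
h′(0) = 0
h′′(0) = -5
h′′′(0) = 0
h^(4)(0) = 41
h^(5)(0) = 0
h^(6)(0) = -365
Dividing each by k! gives the coefficients c_0, ..., c_6.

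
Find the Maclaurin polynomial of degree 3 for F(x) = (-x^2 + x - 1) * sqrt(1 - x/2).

29*x^3/128 - 39*x^2/32 + 5*x/4 - 1

Distribute the polynomial across the series and collect like powers.
F(0) = -1
F′(0) = 5/4
F′′(0) = -39/16
F′′′(0) = 87/64
Dividing each by k! gives the coefficients c_0, ..., c_3.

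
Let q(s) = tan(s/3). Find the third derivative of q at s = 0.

2/27

From the series, [s^3] q = 1/81; multiply by 3! = 6 to get 2/27.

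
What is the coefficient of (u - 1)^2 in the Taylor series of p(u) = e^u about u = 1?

c_2 = p′′(1)/2! = e/2.

e/2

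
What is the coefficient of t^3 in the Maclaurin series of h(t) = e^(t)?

h(0) = 1
h′(0) = 1
h′′(0) = 1
h′′′(0) = 1
Dividing each by k! gives the coefficients c_0, ..., c_3.

1/6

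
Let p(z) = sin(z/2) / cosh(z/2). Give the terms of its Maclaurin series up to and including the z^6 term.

3*z^5/320 - z^3/12 + z/2

Invert the denominator's series and multiply.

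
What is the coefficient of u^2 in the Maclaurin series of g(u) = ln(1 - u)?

Use the known series and substitute for the argument.
[u^0] = 0;  [u^1] = -1;  [u^2] = -1/2.
So c_2 = g′′(0)/2! = -1/2.

-1/2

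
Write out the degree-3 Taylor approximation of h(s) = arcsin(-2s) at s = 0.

Compute the successive derivatives at the expansion point and divide by k!.
h(0) = 0
h′(0) = -2
h′′(0) = 0
h′′′(0) = -8

-4*s^3/3 - 2*s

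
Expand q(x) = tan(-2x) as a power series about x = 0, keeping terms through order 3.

-8*x^3/3 - 2*x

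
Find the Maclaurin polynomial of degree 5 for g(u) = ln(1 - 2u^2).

-2*u^4 - 2*u^2

g(0) = 0
g′(0) = 0
g′′(0) = -4
g′′′(0) = 0
g^(4)(0) = -48
g^(5)(0) = 0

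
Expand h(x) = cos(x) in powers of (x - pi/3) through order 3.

sqrt(3)*(x - pi/3)^3/12 - (x - pi/3)^2/4 - sqrt(3)*(x - pi/3)/2 + 1/2

[(x - pi/3)^0] = 1/2;  [(x - pi/3)^1] = -sqrt(3)/2;  [(x - pi/3)^2] = -1/4;  [(x - pi/3)^3] = sqrt(3)/12.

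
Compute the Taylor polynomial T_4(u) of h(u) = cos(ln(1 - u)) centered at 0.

-5*u^4/12 - u^3/2 - u^2/2 + 1

Compose series: expand the inner function first, then feed it into the outer expansion.
[u^0] = 1;  [u^1] = 0;  [u^2] = -1/2;  [u^3] = -1/2;  [u^4] = -5/12.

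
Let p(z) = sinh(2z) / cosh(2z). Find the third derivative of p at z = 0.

Write the quotient as an unknown series and match coefficients against numerator = denominator · series.
The coefficient of z^3 in the expansion is -8/3, so p′′′(0) = 3! * (-8/3) = -16.

-16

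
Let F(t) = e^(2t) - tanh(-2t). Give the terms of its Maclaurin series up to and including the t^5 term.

Combine the two series term by term.

68*t^5/15 + 2*t^4/3 - 4*t^3/3 + 2*t^2 + 4*t + 1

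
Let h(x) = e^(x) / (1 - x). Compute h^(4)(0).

Use 1/(1 - r) = Σ r^k on the denominator, then take the Cauchy product.
From the series, [x^4] h = 65/24; multiply by 4! = 24 to get 65.

65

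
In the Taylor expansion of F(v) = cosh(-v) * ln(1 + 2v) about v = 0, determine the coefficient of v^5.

Multiply the two series term by term and collect like powers.
[v^0] = 0;  [v^1] = 2;  [v^2] = -2;  [v^3] = 11/3;  [v^4] = -5;  [v^5] = 469/60.

469/60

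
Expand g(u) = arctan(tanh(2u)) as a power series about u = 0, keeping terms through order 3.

Substitute the inner expansion into the outer series and collect powers.
g(0) = 0
g′(0) = 2
g′′(0) = 0
g′′′(0) = -32
Dividing each by k! gives the coefficients c_0, ..., c_3.

-16*u^3/3 + 2*u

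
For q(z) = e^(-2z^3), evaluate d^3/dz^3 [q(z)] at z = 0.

Use the known series and substitute for the argument.
The coefficient of z^3 in the expansion is -2, so q′′′(0) = 3! * (-2) = -12.

-12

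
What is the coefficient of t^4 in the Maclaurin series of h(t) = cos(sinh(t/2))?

-1/128

Compose series: expand the inner function first, then feed it into the outer expansion.
h(0) = 1
h′(0) = 0
h′′(0) = -1/4
h′′′(0) = 0
h^(4)(0) = -3/16
So c_4 = h^(4)(0)/4! = -1/128.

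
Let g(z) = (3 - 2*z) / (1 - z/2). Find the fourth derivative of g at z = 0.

Multiply each power in the prefactor through the base expansion.
The coefficient of z^4 in the expansion is -1/16, so g^(4)(0) = 4! * (-1/16) = -3/2.

-3/2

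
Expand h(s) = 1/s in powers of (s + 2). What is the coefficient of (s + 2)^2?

-1/8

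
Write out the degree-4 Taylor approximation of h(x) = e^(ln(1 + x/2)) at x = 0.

x/2 + 1

Substitute the inner expansion into the outer series and collect powers.
h(0) = 1
h′(0) = 1/2
h′′(0) = 0
h′′′(0) = 0
h^(4)(0) = 0
Then c_k = h^(k)(0)/k! gives each Taylor coefficient.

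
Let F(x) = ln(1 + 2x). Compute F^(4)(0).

-96

The coefficient of x^4 in the expansion is -4, so F^(4)(0) = 4! * (-4) = -96.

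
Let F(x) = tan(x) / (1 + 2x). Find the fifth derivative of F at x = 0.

2096

Expand each factor separately, then convolve coefficients.
From the series, [x^5] F = 262/15; multiply by 5! = 120 to get 2096.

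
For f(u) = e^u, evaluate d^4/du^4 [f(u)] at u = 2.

e^(2)

The coefficient of (u - 2)^4 in the expansion is e^(2)/24, so f^(4)(2) = 4! * (e^(2)/24) = e^(2).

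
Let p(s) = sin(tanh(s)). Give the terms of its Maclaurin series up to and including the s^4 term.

Compose series: expand the inner function first, then feed it into the outer expansion.

-s^3/2 + s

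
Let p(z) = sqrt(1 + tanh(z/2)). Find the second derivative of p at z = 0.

Substitute the inner expansion into the outer series and collect powers.
The coefficient of z^2 in the expansion is -1/32, so p′′(0) = 2! * (-1/32) = -1/16.

-1/16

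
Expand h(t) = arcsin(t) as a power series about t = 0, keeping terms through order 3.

t^3/6 + t

h(0) = 0
h′(0) = 1
h′′(0) = 0
h′′′(0) = 1
Dividing each by k! gives the coefficients c_0, ..., c_3.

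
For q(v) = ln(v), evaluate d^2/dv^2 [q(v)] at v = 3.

-1/9

The coefficient of (v - 3)^2 in the expansion is -1/18, so q′′(3) = 2! * (-1/18) = -1/9.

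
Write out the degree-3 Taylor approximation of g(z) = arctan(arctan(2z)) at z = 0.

Let u equal the inner series; expand the outer function in u and truncate.

-16*z^3/3 + 2*z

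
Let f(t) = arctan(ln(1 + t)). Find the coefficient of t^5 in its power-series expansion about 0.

-11/60

Plug the Maclaurin series of the inner function into that of the outer and collect terms.
f(0) = 0
f′(0) = 1
f′′(0) = -1
f′′′(0) = 0
f^(4)(0) = 6
f^(5)(0) = -22
Then c_k = f^(k)(0)/k! gives each Taylor coefficient.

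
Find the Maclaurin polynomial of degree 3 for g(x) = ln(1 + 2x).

8*x^3/3 - 2*x^2 + 2*x

[x^0] = 0;  [x^1] = 2;  [x^2] = -2;  [x^3] = 8/3.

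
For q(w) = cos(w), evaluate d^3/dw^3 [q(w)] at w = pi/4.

sqrt(2)/2

The coefficient of (w - pi/4)^3 in the expansion is sqrt(2)/12, so q′′′(pi/4) = 3! * (sqrt(2)/12) = sqrt(2)/2.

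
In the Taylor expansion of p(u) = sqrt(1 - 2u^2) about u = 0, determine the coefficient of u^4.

-1/2

[u^0] = 1;  [u^1] = 0;  [u^2] = -1;  [u^3] = 0;  [u^4] = -1/2.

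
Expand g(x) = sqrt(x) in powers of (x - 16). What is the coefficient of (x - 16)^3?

1/16384

g(16) = 4
g′(16) = 1/8
g′′(16) = -1/256
g′′′(16) = 3/8192
The Taylor polynomial is Σ g^(k)(16)/k! · (x - 16)^k.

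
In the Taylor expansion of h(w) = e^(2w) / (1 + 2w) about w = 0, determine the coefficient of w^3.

-8/3

Take the Cauchy product of the two expansions.
h(0) = 1
h′(0) = 0
h′′(0) = 4
h′′′(0) = -16
Then c_k = h^(k)(0)/k! gives each Taylor coefficient.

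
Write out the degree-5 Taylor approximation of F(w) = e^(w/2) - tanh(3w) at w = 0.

-24883*w^5/768 + w^4/384 + 433*w^3/48 + w^2/8 - 5*w/2 + 1

Add the two expansions coefficient-wise.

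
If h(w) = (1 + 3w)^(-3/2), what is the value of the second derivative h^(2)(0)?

The coefficient of w^2 in the expansion is 135/8, so h′′(0) = 2! * (135/8) = 135/4.

135/4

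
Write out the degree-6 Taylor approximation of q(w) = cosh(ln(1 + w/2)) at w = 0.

Substitute the inner expansion into the outer series and collect powers.

w^6/128 - w^5/64 + w^4/32 - w^3/16 + w^2/8 + 1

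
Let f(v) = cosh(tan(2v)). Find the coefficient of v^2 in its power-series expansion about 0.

2

Compose series: expand the inner function first, then feed it into the outer expansion.
f(0) = 1
f′(0) = 0
f′′(0) = 4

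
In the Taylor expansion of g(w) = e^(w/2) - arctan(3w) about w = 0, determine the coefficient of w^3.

Combine the two series term by term.
g(0) = 1
g′(0) = -5/2
g′′(0) = 1/4
g′′′(0) = 433/8
Dividing each by k! gives the coefficients c_0, ..., c_3.

433/48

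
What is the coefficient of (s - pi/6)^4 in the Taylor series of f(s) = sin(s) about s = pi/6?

1/48

f(pi/6) = 1/2
f′(pi/6) = sqrt(3)/2
f′′(pi/6) = -1/2
f′′′(pi/6) = -sqrt(3)/2
f^(4)(pi/6) = 1/2
So c_4 = f^(4)(pi/6)/4! = 1/48.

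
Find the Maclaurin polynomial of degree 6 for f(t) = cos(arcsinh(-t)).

Let u equal the inner series; expand the outer function in u and truncate.
f(0) = 1
f′(0) = 0
f′′(0) = -1
f′′′(0) = 0
f^(4)(0) = 5
f^(5)(0) = 0
f^(6)(0) = -85

-17*t^6/144 + 5*t^4/24 - t^2/2 + 1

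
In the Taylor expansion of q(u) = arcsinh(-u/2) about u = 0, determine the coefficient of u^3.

[u^0] = 0;  [u^1] = -1/2;  [u^2] = 0;  [u^3] = 1/48.

1/48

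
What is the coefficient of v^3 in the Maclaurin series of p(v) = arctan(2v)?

-8/3

[v^0] = 0;  [v^1] = 2;  [v^2] = 0;  [v^3] = -8/3.
So c_3 = p′′′(0)/3! = -8/3.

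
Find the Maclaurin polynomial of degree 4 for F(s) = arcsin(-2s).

[s^0] = 0;  [s^1] = -2;  [s^2] = 0;  [s^3] = -4/3;  [s^4] = 0.

-4*s^3/3 - 2*s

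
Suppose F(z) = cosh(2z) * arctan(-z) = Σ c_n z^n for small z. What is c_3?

-5/3

Take the Cauchy product of the two expansions.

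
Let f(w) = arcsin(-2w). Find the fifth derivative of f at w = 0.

The coefficient of w^5 in the expansion is -12/5, so f^(5)(0) = 5! * (-12/5) = -288.

-288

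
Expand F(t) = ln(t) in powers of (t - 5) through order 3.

F(5) = ln(5)
F′(5) = 1/5
F′′(5) = -1/25
F′′′(5) = 2/125
Dividing each by k! gives the coefficients c_0, ..., c_3.

(t - 5)^3/375 - (t - 5)^2/50 + (t - 5)/5 + ln(5)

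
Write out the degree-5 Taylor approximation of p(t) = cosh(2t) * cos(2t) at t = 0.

Write out both Maclaurin series and multiply, keeping only the needed powers.
[t^0] = 1;  [t^1] = 0;  [t^2] = 0;  [t^3] = 0;  [t^4] = -8/3;  [t^5] = 0.

1 - 8*t^4/3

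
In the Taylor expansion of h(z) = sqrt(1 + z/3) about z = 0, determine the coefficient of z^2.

-1/72

[z^0] = 1;  [z^1] = 1/6;  [z^2] = -1/72.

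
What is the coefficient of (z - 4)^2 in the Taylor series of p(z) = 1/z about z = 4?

1/64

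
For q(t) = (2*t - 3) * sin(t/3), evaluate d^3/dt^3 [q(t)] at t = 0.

Multiply each power in the prefactor through the base expansion.
The coefficient of t^3 in the expansion is 1/54, so q′′′(0) = 3! * (1/54) = 1/9.

1/9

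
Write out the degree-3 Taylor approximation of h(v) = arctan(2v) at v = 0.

-8*v^3/3 + 2*v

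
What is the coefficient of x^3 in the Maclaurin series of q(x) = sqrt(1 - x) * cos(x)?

3/16

Multiply the two series term by term and collect like powers.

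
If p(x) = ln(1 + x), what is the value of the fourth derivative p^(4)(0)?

-6

The coefficient of x^4 in the expansion is -1/4, so p^(4)(0) = 4! * (-1/4) = -6.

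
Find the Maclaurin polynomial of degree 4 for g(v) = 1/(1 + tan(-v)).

5*v^4/3 + 4*v^3/3 + v^2 + v + 1

Substitute the inner expansion into the outer series and collect powers.
[v^0] = 1;  [v^1] = 1;  [v^2] = 1;  [v^3] = 4/3;  [v^4] = 5/3.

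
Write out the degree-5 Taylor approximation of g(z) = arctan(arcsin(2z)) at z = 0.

Compose series: expand the inner function first, then feed it into the outer expansion.
g(0) = 0
g′(0) = 2
g′′(0) = 0
g′′′(0) = -8
g^(4)(0) = 0
g^(5)(0) = 416
The Taylor polynomial is Σ g^(k)(0)/k! · z^k.

52*z^5/15 - 4*z^3/3 + 2*z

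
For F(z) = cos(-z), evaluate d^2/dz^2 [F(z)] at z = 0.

The coefficient of z^2 in the expansion is -1/2, so F′′(0) = 2! * (-1/2) = -1.

-1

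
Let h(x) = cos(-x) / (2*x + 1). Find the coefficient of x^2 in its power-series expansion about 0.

7/2

Multiply the numerator's expansion by the denominator's geometric series.
So c_2 = h′′(0)/2! = 7/2.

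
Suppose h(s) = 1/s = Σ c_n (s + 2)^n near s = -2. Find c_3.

h(-2) = -1/2
h′(-2) = -1/4
h′′(-2) = -1/4
h′′′(-2) = -3/8
The Taylor polynomial is Σ h^(k)(-2)/k! · (s + 2)^k.

-1/16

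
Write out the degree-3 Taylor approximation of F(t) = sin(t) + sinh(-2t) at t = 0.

Combine the two series term by term.
F(0) = 0
F′(0) = -1
F′′(0) = 0
F′′′(0) = -9

-3*t^3/2 - t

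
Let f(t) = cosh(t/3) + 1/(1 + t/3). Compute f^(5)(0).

Expand each term separately and add.
From the series, [t^5] f = -1/243; multiply by 5! = 120 to get -40/81.

-40/81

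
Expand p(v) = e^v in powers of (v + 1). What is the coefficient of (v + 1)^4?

e^(-1)/24

[(v + 1)^0] = e^(-1);  [(v + 1)^1] = e^(-1);  [(v + 1)^2] = e^(-1)/2;  [(v + 1)^3] = e^(-1)/6;  [(v + 1)^4] = e^(-1)/24.
So c_4 = p^(4)(-1)/4! = e^(-1)/24.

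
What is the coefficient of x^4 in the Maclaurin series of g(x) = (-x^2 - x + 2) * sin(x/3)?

1/162

Shift and add copies of the series according to the polynomial's terms.
g(0) = 0
g′(0) = 2/3
g′′(0) = -2/3
g′′′(0) = -56/27
g^(4)(0) = 4/27
The Taylor polynomial is Σ g^(k)(0)/k! · x^k.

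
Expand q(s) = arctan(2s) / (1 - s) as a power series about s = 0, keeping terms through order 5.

Write out both Maclaurin series and multiply, keeping only the needed powers.
q(0) = 0
q′(0) = 2
q′′(0) = 4
q′′′(0) = -4
q^(4)(0) = -16
q^(5)(0) = 688

86*s^5/15 - 2*s^4/3 - 2*s^3/3 + 2*s^2 + 2*s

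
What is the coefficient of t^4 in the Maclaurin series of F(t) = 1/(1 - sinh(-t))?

4/3

Plug the Maclaurin series of the inner function into that of the outer and collect terms.
[t^0] = 1;  [t^1] = -1;  [t^2] = 1;  [t^3] = -7/6;  [t^4] = 4/3.
So c_4 = F^(4)(0)/4! = 4/3.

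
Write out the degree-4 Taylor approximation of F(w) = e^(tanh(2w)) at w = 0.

Compose series: expand the inner function first, then feed it into the outer expansion.
[w^0] = 1;  [w^1] = 2;  [w^2] = 2;  [w^3] = -4/3;  [w^4] = -14/3.

-14*w^4/3 - 4*w^3/3 + 2*w^2 + 2*w + 1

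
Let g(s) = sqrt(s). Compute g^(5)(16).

Compute the successive derivatives at the expansion point and divide by k!.
From the series, [(s - 16)^5] g = 7/67108864; multiply by 5! = 120 to get 105/8388608.

105/8388608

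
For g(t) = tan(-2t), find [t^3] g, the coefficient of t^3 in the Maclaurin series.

-8/3

Apply the Taylor formula c_k = f^(k)(a)/k!.
g(0) = 0
g′(0) = -2
g′′(0) = 0
g′′′(0) = -16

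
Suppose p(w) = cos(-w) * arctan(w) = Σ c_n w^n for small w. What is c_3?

Take the Cauchy product of the two expansions.
p(0) = 0
p′(0) = 1
p′′(0) = 0
p′′′(0) = -5
Dividing each by k! gives the coefficients c_0, ..., c_3.

-5/6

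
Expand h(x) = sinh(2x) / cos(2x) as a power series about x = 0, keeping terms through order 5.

Write the quotient as an unknown series and match coefficients against numerator = denominator · series.
h(0) = 0
h′(0) = 2
h′′(0) = 0
h′′′(0) = 32
h^(4)(0) = 0
h^(5)(0) = 1152

48*x^5/5 + 16*x^3/3 + 2*x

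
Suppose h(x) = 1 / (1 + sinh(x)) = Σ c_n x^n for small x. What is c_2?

Write 1/(1+u) = 1 - u + u^2 - u^3 + ... and substitute the series for u.
[x^0] = 1;  [x^1] = -1;  [x^2] = 1.
So c_2 = h′′(0)/2! = 1.

1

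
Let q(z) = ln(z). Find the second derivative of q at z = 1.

-1

Use the known series and substitute for the argument.
The coefficient of (z - 1)^2 in the expansion is -1/2, so q′′(1) = 2! * (-1/2) = -1.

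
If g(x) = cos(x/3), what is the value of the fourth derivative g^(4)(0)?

1/81

Use the known series and substitute for the argument.
From the series, [x^4] g = 1/1944; multiply by 4! = 24 to get 1/81.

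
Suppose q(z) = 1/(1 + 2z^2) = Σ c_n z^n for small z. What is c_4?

q(0) = 1
q′(0) = 0
q′′(0) = -4
q′′′(0) = 0
q^(4)(0) = 96
So c_4 = q^(4)(0)/4! = 4.

4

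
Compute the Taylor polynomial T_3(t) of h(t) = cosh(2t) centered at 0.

2*t^2 + 1

[t^0] = 1;  [t^1] = 0;  [t^2] = 2;  [t^3] = 0.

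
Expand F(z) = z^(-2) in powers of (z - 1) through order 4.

5*(z - 1)^4 - 4*(z - 1)^3 + 3*(z - 1)^2 - 2*(z - 1) + 1

Differentiate repeatedly and evaluate at the center.
[(z - 1)^0] = 1;  [(z - 1)^1] = -2;  [(z - 1)^2] = 3;  [(z - 1)^3] = -4;  [(z - 1)^4] = 5.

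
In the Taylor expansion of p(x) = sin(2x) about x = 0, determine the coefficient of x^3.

Use the known series and substitute for the argument.
[x^0] = 0;  [x^1] = 2;  [x^2] = 0;  [x^3] = -4/3.

-4/3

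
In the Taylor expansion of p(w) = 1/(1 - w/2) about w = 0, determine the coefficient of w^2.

Apply the Taylor formula c_k = f^(k)(a)/k!.
p(0) = 1
p′(0) = 1/2
p′′(0) = 1/2
So c_2 = p′′(0)/2! = 1/4.

1/4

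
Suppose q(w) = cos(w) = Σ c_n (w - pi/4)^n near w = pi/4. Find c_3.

sqrt(2)/12

Compute the successive derivatives at the expansion point and divide by k!.
q(pi/4) = sqrt(2)/2
q′(pi/4) = -sqrt(2)/2
q′′(pi/4) = -sqrt(2)/2
q′′′(pi/4) = sqrt(2)/2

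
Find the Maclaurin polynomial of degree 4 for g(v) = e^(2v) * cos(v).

-7*v^4/24 + v^3/3 + 3*v^2/2 + 2*v + 1

Multiply the two series term by term and collect like powers.
g(0) = 1
g′(0) = 2
g′′(0) = 3
g′′′(0) = 2
g^(4)(0) = -7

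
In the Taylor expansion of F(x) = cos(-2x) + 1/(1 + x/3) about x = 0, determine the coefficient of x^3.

Add the two expansions coefficient-wise.
F(0) = 2
F′(0) = -1/3
F′′(0) = -34/9
F′′′(0) = -2/9
So c_3 = F′′′(0)/3! = -1/27.

-1/27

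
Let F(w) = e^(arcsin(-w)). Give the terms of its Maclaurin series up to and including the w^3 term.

-w^3/3 + w^2/2 - w + 1

Substitute the inner expansion into the outer series and collect powers.
[w^0] = 1;  [w^1] = -1;  [w^2] = 1/2;  [w^3] = -1/3.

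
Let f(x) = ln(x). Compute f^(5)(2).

Differentiate repeatedly and evaluate at the center.
The coefficient of (x - 2)^5 in the expansion is 1/160, so f^(5)(2) = 5! * (1/160) = 3/4.

3/4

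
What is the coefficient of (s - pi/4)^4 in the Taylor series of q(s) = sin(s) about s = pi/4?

sqrt(2)/48

[(s - pi/4)^0] = sqrt(2)/2;  [(s - pi/4)^1] = sqrt(2)/2;  [(s - pi/4)^2] = -sqrt(2)/4;  [(s - pi/4)^3] = -sqrt(2)/12;  [(s - pi/4)^4] = sqrt(2)/48.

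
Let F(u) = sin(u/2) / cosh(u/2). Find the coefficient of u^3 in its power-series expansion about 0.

Write the quotient as an unknown series and match coefficients against numerator = denominator · series.
[u^0] = 0;  [u^1] = 1/2;  [u^2] = 0;  [u^3] = -1/12.

-1/12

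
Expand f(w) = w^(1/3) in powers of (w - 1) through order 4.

f(1) = 1
f′(1) = 1/3
f′′(1) = -2/9
f′′′(1) = 10/27
f^(4)(1) = -80/81

-10*(w - 1)^4/243 + 5*(w - 1)^3/81 - (w - 1)^2/9 + (w - 1)/3 + 1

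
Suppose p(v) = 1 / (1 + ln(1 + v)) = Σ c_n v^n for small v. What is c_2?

3/2

Use the geometric series for the reciprocal, then substitute.
So c_2 = p′′(0)/2! = 3/2.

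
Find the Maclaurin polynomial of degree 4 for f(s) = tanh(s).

-s^3/3 + s

Differentiate repeatedly and evaluate at the center.
f(0) = 0
f′(0) = 1
f′′(0) = 0
f′′′(0) = -2
f^(4)(0) = 0
Dividing each by k! gives the coefficients c_0, ..., c_4.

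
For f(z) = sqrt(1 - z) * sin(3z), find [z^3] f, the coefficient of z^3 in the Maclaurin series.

Expand each factor separately, then convolve coefficients.
[z^0] = 0;  [z^1] = 3;  [z^2] = -3/2;  [z^3] = -39/8.

-39/8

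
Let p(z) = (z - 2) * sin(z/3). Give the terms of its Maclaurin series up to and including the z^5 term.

Shift and add copies of the series according to the polynomial's terms.
p(0) = 0
p′(0) = -2/3
p′′(0) = 2/3
p′′′(0) = 2/27
p^(4)(0) = -4/27
p^(5)(0) = -2/243

-z^5/14580 - z^4/162 + z^3/81 + z^2/3 - 2*z/3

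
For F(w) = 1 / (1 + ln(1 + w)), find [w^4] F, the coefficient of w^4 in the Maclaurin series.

Use the geometric series for the reciprocal, then substitute.
F(0) = 1
F′(0) = -1
F′′(0) = 3
F′′′(0) = -14
F^(4)(0) = 88
So c_4 = F^(4)(0)/4! = 11/3.

11/3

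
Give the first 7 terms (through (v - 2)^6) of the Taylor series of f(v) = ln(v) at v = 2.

-(v - 2)^6/384 + (v - 2)^5/160 - (v - 2)^4/64 + (v - 2)^3/24 - (v - 2)^2/8 + (v - 2)/2 + ln(2)

f(2) = ln(2)
f′(2) = 1/2
f′′(2) = -1/4
f′′′(2) = 1/4
f^(4)(2) = -3/8
f^(5)(2) = 3/4
f^(6)(2) = -15/8
Dividing each by k! gives the coefficients c_0, ..., c_6.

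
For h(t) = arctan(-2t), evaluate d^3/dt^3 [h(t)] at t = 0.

From the series, [t^3] h = 8/3; multiply by 3! = 6 to get 16.

16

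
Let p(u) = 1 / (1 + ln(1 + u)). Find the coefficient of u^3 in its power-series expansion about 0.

Use the geometric series for the reciprocal, then substitute.

-7/3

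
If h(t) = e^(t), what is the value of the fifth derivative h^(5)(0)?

From the series, [t^5] h = 1/120; multiply by 5! = 120 to get 1.

1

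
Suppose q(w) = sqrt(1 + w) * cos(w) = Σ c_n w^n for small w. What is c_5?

Take the Cauchy product of the two expansions.
[w^0] = 1;  [w^1] = 1/2;  [w^2] = -5/8;  [w^3] = -3/16;  [w^4] = 25/384;  [w^5] = 13/768.

13/768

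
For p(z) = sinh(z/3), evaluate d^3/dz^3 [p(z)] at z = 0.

1/27

The coefficient of z^3 in the expansion is 1/162, so p′′′(0) = 3! * (1/162) = 1/27.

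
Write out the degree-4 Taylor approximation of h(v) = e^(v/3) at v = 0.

v^4/1944 + v^3/162 + v^2/18 + v/3 + 1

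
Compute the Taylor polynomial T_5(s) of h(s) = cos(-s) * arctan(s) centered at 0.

Take the Cauchy product of the two expansions.

49*s^5/120 - 5*s^3/6 + s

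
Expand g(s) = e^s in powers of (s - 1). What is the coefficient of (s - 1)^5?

Use the known series and substitute for the argument.
[(s - 1)^0] = e;  [(s - 1)^1] = e;  [(s - 1)^2] = e/2;  [(s - 1)^3] = e/6;  [(s - 1)^4] = e/24;  [(s - 1)^5] = e/120.
So c_5 = g^(5)(1)/5! = e/120.

e/120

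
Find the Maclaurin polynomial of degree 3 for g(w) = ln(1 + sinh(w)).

Plug the Maclaurin series of the inner function into that of the outer and collect terms.
g(0) = 0
g′(0) = 1
g′′(0) = -1
g′′′(0) = 3

w^3/2 - w^2/2 + w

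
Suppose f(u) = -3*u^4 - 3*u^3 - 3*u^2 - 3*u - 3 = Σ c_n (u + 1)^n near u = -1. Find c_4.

f(-1) = -3
f′(-1) = 6
f′′(-1) = -24
f′′′(-1) = 54
f^(4)(-1) = -72

-3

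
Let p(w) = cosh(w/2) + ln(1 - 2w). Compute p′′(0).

-15/4

Combine the two series term by term.
The coefficient of w^2 in the expansion is -15/8, so p′′(0) = 2! * (-15/8) = -15/4.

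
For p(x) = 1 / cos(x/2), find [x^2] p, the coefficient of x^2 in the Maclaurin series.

Divide the numerator series by the denominator series (power-series long division).
[x^0] = 1;  [x^1] = 0;  [x^2] = 1/8.

1/8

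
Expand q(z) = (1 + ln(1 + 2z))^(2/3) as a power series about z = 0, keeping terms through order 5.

Compose series: expand the inner function first, then feed it into the outer expansion.

45392*z^5/3645 - 1444*z^4/243 + 248*z^3/81 - 16*z^2/9 + 4*z/3 + 1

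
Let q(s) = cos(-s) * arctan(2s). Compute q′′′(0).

Take the Cauchy product of the two expansions.
The coefficient of s^3 in the expansion is -11/3, so q′′′(0) = 3! * (-11/3) = -22.

-22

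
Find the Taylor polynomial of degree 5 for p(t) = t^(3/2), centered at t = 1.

p(1) = 1
p′(1) = 3/2
p′′(1) = 3/4
p′′′(1) = -3/8
p^(4)(1) = 9/16
p^(5)(1) = -45/32

-3*(t - 1)^5/256 + 3*(t - 1)^4/128 - (t - 1)^3/16 + 3*(t - 1)^2/8 + 3*(t - 1)/2 + 1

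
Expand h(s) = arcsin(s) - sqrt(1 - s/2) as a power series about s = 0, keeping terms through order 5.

Expand each term separately and add.
[s^0] = -1;  [s^1] = 5/4;  [s^2] = 1/32;  [s^3] = 67/384;  [s^4] = 5/2048;  [s^5] = 3107/40960.

3107*s^5/40960 + 5*s^4/2048 + 67*s^3/384 + s^2/32 + 5*s/4 - 1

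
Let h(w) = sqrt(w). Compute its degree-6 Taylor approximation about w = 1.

Differentiate repeatedly and evaluate at the center.

-21*(w - 1)^6/1024 + 7*(w - 1)^5/256 - 5*(w - 1)^4/128 + (w - 1)^3/16 - (w - 1)^2/8 + (w - 1)/2 + 1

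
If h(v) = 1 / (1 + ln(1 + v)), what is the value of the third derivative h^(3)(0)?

Use the geometric series for the reciprocal, then substitute.
From the series, [v^3] h = -7/3; multiply by 3! = 6 to get -14.

-14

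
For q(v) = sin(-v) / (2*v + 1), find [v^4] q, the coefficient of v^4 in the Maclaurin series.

23/3

Multiply the numerator's expansion by the denominator's geometric series.
q(0) = 0
q′(0) = -1
q′′(0) = 4
q′′′(0) = -23
q^(4)(0) = 184
So c_4 = q^(4)(0)/4! = 23/3.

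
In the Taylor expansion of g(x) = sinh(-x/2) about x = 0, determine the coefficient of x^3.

-1/48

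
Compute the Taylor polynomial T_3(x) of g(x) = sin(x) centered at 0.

-x^3/6 + x

Differentiate repeatedly and evaluate at the center.
g(0) = 0
g′(0) = 1
g′′(0) = 0
g′′′(0) = -1
Then c_k = g^(k)(0)/k! gives each Taylor coefficient.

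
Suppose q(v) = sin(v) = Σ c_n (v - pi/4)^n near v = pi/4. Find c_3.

-sqrt(2)/12

q(pi/4) = sqrt(2)/2
q′(pi/4) = sqrt(2)/2
q′′(pi/4) = -sqrt(2)/2
q′′′(pi/4) = -sqrt(2)/2
The Taylor polynomial is Σ q^(k)(pi/4)/k! · (v - pi/4)^k.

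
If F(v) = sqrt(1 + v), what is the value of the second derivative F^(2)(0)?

-1/4

Apply the Taylor formula c_k = f^(k)(a)/k!.
From the series, [v^2] F = -1/8; multiply by 2! = 2 to get -1/4.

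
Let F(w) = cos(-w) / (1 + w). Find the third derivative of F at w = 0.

Multiply the two series term by term and collect like powers.
The coefficient of w^3 in the expansion is -1/2, so F′′′(0) = 3! * (-1/2) = -3.

-3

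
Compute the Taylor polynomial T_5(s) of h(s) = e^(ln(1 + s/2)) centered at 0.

Plug the Maclaurin series of the inner function into that of the outer and collect terms.
h(0) = 1
h′(0) = 1/2
h′′(0) = 0
h′′′(0) = 0
h^(4)(0) = 0
h^(5)(0) = 0

s/2 + 1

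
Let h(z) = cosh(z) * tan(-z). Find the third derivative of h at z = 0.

Multiply the two series term by term and collect like powers.
The coefficient of z^3 in the expansion is -5/6, so h′′′(0) = 3! * (-5/6) = -5.

-5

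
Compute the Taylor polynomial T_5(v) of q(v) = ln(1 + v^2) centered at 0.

Compute the successive derivatives at the expansion point and divide by k!.
[v^0] = 0;  [v^1] = 0;  [v^2] = 1;  [v^3] = 0;  [v^4] = -1/2;  [v^5] = 0.

-v^4/2 + v^2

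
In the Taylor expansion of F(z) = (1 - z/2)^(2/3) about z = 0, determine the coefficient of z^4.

-7/3888

F(0) = 1
F′(0) = -1/3
F′′(0) = -1/18
F′′′(0) = -1/27
F^(4)(0) = -7/162
So c_4 = F^(4)(0)/4! = -7/3888.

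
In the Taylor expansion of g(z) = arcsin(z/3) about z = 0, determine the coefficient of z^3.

1/162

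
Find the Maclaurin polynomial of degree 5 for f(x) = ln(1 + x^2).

-x^4/2 + x^2

Compute the successive derivatives at the expansion point and divide by k!.
f(0) = 0
f′(0) = 0
f′′(0) = 2
f′′′(0) = 0
f^(4)(0) = -12
f^(5)(0) = 0
Then c_k = f^(k)(0)/k! gives each Taylor coefficient.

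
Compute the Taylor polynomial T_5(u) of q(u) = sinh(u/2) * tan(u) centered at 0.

Multiply the two series term by term and collect like powers.

3*u^4/16 + u^2/2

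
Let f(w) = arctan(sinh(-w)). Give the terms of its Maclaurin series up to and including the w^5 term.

-w^5/24 + w^3/6 - w

Compose series: expand the inner function first, then feed it into the outer expansion.
[w^0] = 0;  [w^1] = -1;  [w^2] = 0;  [w^3] = 1/6;  [w^4] = 0;  [w^5] = -1/24.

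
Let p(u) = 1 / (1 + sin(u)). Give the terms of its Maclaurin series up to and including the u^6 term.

17*u^6/45 - 61*u^5/120 + 2*u^4/3 - 5*u^3/6 + u^2 - u + 1

Write 1/(1+u) = 1 - u + u^2 - u^3 + ... and substitute the series for u.
p(0) = 1
p′(0) = -1
p′′(0) = 2
p′′′(0) = -5
p^(4)(0) = 16
p^(5)(0) = -61
p^(6)(0) = 272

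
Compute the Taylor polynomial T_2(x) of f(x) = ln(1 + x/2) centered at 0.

-x^2/8 + x/2

f(0) = 0
f′(0) = 1/2
f′′(0) = -1/4
The Taylor polynomial is Σ f^(k)(0)/k! · x^k.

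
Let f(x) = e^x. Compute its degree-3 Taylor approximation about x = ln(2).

f(ln(2)) = 2
f′(ln(2)) = 2
f′′(ln(2)) = 2
f′′′(ln(2)) = 2

(x - ln(2))^3/3 + (x - ln(2))^2 + 2*(x - ln(2)) + 2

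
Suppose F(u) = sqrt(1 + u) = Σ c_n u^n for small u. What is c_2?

[u^0] = 1;  [u^1] = 1/2;  [u^2] = -1/8.

-1/8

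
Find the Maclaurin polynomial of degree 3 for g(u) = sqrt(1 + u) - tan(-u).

Expand each term separately and add.
[u^0] = 1;  [u^1] = 3/2;  [u^2] = -1/8;  [u^3] = 19/48.

19*u^3/48 - u^2/8 + 3*u/2 + 1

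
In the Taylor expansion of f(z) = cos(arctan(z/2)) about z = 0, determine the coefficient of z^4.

Let u equal the inner series; expand the outer function in u and truncate.
f(0) = 1
f′(0) = 0
f′′(0) = -1/4
f′′′(0) = 0
f^(4)(0) = 9/16

3/128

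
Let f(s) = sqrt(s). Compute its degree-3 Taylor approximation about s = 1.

(s - 1)^3/16 - (s - 1)^2/8 + (s - 1)/2 + 1

Apply the Taylor formula c_k = f^(k)(a)/k!.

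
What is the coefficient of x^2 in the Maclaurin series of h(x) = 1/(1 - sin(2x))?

4

Let u equal the inner series; expand the outer function in u and truncate.
h(0) = 1
h′(0) = 2
h′′(0) = 8
So c_2 = h′′(0)/2! = 4.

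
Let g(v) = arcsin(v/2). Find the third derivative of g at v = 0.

1/8

Apply the Taylor formula c_k = f^(k)(a)/k!.
From the series, [v^3] g = 1/48; multiply by 3! = 6 to get 1/8.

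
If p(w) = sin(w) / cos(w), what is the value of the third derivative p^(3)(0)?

2

Invert the denominator's series and multiply.
The coefficient of w^3 in the expansion is 1/3, so p′′′(0) = 3! * (1/3) = 2.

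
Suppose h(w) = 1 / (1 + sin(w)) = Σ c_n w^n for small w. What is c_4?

2/3

Use the geometric series for the reciprocal, then substitute.
h(0) = 1
h′(0) = -1
h′′(0) = 2
h′′′(0) = -5
h^(4)(0) = 16
The Taylor polynomial is Σ h^(k)(0)/k! · w^k.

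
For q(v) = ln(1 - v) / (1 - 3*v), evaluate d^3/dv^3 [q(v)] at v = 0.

Multiply the numerator's expansion by the denominator's geometric series.
The coefficient of v^3 in the expansion is -65/6, so q′′′(0) = 3! * (-65/6) = -65.

-65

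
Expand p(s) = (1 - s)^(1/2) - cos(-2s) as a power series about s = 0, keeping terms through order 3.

-s^3/16 + 15*s^2/8 - s/2

Expand each term separately and add.
p(0) = 0
p′(0) = -1/2
p′′(0) = 15/4
p′′′(0) = -3/8
The Taylor polynomial is Σ p^(k)(0)/k! · s^k.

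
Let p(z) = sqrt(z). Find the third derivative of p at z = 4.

The coefficient of (z - 4)^3 in the expansion is 1/512, so p′′′(4) = 3! * (1/512) = 3/256.

3/256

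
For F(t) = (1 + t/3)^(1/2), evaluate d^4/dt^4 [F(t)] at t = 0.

Differentiate repeatedly and evaluate at the center.
From the series, [t^4] F = -5/10368; multiply by 4! = 24 to get -5/432.

-5/432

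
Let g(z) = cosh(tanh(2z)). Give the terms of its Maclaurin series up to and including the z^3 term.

2*z^2 + 1

Plug the Maclaurin series of the inner function into that of the outer and collect terms.
g(0) = 1
g′(0) = 0
g′′(0) = 4
g′′′(0) = 0
Then c_k = g^(k)(0)/k! gives each Taylor coefficient.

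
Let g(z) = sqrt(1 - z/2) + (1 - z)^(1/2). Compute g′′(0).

-5/16

Combine the two series term by term.
From the series, [z^2] g = -5/32; multiply by 2! = 2 to get -5/16.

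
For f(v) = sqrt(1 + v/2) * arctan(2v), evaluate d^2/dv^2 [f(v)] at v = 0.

Multiply the two series term by term and collect like powers.
The coefficient of v^2 in the expansion is 1/2, so f′′(0) = 2! * (1/2) = 1.

1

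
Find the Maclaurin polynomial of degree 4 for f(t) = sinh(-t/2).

-t^3/48 - t/2

Use the known series and substitute for the argument.
f(0) = 0
f′(0) = -1/2
f′′(0) = 0
f′′′(0) = -1/8
f^(4)(0) = 0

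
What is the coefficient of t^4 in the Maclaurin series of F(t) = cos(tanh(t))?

Compose series: expand the inner function first, then feed it into the outer expansion.
F(0) = 1
F′(0) = 0
F′′(0) = -1
F′′′(0) = 0
F^(4)(0) = 9
Then c_k = F^(k)(0)/k! gives each Taylor coefficient.

3/8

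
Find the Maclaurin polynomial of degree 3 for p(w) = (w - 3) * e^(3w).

Shift and add copies of the series according to the polynomial's terms.

-9*w^3 - 21*w^2/2 - 8*w - 3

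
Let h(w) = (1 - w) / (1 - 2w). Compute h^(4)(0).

Distribute the polynomial across the series and collect like powers.
The coefficient of w^4 in the expansion is 8, so h^(4)(0) = 4! * (8) = 192.

192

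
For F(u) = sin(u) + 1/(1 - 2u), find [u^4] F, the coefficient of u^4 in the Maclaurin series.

Add the two expansions coefficient-wise.
F(0) = 1
F′(0) = 3
F′′(0) = 8
F′′′(0) = 47
F^(4)(0) = 384
Dividing each by k! gives the coefficients c_0, ..., c_4.

16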